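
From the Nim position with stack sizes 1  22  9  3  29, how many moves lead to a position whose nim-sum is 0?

In binary:
  00001  (1)
  10110  (22)
  01001  (9)
  00011  (3)
  11101  (29)
  -----
  00000  (0)
The nim-sum is already 0, so every move leaves a nonzero nim-sum — there are no winning moves.

0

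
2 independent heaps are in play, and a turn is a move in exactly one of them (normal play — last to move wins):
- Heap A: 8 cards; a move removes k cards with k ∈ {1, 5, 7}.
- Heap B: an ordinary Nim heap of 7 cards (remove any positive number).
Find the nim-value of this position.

For heap A, compute g(0), g(1), … with moves {1, 5, 7}:
g(0) = mex{} = 0
g(1) = mex{0} = 1
g(2) = mex{1} = 0
g(3) = mex{0} = 1
g(4) = mex{1} = 0
g(5) = mex{0} = 1
g(6) = mex{1} = 0
g(7) = mex{0} = 1
g(8) = mex{1} = 0
So g(8) = 0.
Heap B is a plain Nim heap of size 7, so its Grundy value is 7.
The value of a disjunctive sum is the nim-sum of the parts.
Combined value = 0 XOR 7 = 7.

7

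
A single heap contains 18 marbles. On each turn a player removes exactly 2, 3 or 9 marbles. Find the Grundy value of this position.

1

Build the Grundy sequence with g(k) = mex{g(k−s) : s ∈ {2, 3, 9}, s ≤ k}:
k:     0  1  2  3  4  5  6  7  8  9 10 11 12 13 14 15 16 17 18
g(k):  0  0  1  1  2  0  0  1  1  2  2  0  0  1  1  2  0  0  1
So g(18) = 1.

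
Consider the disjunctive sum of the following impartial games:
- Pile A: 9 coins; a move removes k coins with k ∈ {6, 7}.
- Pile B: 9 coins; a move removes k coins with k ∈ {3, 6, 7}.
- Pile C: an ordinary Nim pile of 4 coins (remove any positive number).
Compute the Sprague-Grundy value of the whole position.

6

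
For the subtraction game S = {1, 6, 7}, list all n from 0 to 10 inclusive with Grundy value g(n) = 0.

Compute g(0), g(1), … for moves {1, 6, 7}:
g(0) = mex{} = 0
g(1) = mex{0} = 1
g(2) = mex{1} = 0
g(3) = mex{0} = 1
g(4) = mex{1} = 0
g(5) = mex{0} = 1
g(6) = mex{0,1} = 2
g(7) = mex{0,1,2} = 3
g(8) = mex{0,1,3} = 2
g(9) = mex{0,1,2} = 3
g(10) = mex{0,1,3} = 2
The P-positions (g = 0) in 0..10 are 0, 2, 4.

0, 2, 4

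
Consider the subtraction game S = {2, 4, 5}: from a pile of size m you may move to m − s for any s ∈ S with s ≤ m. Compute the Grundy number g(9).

Build the Grundy sequence with g(k) = mex{g(k−s) : s ∈ {2, 4, 5}, s ≤ k}:
k:     0  1  2  3  4  5  6  7  8  9
g(k):  0  0  1  1  2  2  3  0  0  1
So g(9) = 1.

1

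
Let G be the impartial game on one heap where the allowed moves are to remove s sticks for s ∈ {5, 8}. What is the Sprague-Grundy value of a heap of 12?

Grundy values for subtraction set {5, 8}:
k:     0  1  2  3  4  5  6  7  8  9 10 11 12
g(k):  0  0  0  0  0  1  1  1  1  1  2  2  2
So g(12) = 2.

2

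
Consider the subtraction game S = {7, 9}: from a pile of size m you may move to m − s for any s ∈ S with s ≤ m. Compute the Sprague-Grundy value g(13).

1

Build the Grundy sequence with g(k) = mex{g(k−s) : s ∈ {7, 9}, s ≤ k}:
k:     0  1  2  3  4  5  6  7  8  9 10 11 12 13
g(k):  0  0  0  0  0  0  0  1  1  1  1  1  1  1
So g(13) = 1.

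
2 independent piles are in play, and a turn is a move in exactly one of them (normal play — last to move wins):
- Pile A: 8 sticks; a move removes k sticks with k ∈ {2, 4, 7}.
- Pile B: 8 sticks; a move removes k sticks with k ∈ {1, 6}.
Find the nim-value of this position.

0

Build the Grundy sequence for pile A with g(k) = mex{g(k−s) : s ∈ {2, 4, 7}, s ≤ k}:
g(0) = mex{} = 0
g(1) = mex{} = 0
g(2) = mex{0} = 1
g(3) = mex{0} = 1
g(4) = mex{0,1} = 2
g(5) = mex{0,1} = 2
g(6) = mex{1,2} = 0
g(7) = mex{0,1,2} = 3
g(8) = mex{0,2} = 1
So g(8) = 1.
For pile B, compute g(0), g(1), … with moves {1, 6}:
g(0) = mex{} = 0
g(1) = mex{0} = 1
g(2) = mex{1} = 0
g(3) = mex{0} = 1
g(4) = mex{1} = 0
g(5) = mex{0} = 1
g(6) = mex{0,1} = 2
g(7) = mex{1,2} = 0
g(8) = mex{0} = 1
So g(8) = 1.
The value of a disjunctive sum is the nim-sum of the parts.
Combined value = 1 ⊕ 1 = 0.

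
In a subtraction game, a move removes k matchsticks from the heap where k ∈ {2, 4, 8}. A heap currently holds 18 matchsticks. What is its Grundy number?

Compute g(0), g(1), … for moves {2, 4, 8}:
k:     0  1  2  3  4  5  6  7  8  9 10 11 12 13 14 15 16 17 18
g(k):  0  0  1  1  2  2  0  0  1  1  2  2  0  0  1  1  2  2  0
So g(18) = 0.

0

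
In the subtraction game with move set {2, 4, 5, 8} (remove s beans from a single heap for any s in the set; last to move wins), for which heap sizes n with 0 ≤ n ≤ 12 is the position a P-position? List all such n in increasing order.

Compute g(0), g(1), … for moves {2, 4, 5, 8}:
k:     0  1  2  3  4  5  6  7  8  9 10 11 12
g(k):  0  0  1  1  2  2  3  0  4  1  0  2  1
The P-positions (g = 0) in 0..12 are 0, 1, 7, 10.

0, 1, 7, 10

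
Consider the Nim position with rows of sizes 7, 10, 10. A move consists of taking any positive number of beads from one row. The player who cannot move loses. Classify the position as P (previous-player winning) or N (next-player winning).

Nim-sum: 7 ⊕ 10 ⊕ 10 = 7.
The nim-sum is 7 ≠ 0, so this is an N-position: the player to move can win.

N-position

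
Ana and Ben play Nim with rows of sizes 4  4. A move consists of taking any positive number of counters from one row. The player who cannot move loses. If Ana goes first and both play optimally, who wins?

Nim-sum: 4 ^ 4 = 0.
The nim-sum is 0, so this is a P-position: the player to move is in a losing position under optimal play; Ana is about to move from it and so loses — Ben wins.

Ben wins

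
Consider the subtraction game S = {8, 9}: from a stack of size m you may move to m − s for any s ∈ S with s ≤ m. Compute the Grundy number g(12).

1

Grundy values for subtraction set {8, 9}:
k:     0  1  2  3  4  5  6  7  8  9 10 11 12
g(k):  0  0  0  0  0  0  0  0  1  1  1  1  1
So g(12) = 1.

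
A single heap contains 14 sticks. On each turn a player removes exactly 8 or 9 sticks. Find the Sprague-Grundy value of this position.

1

Grundy values for subtraction set {8, 9}:
g(0) = mex{} = 0
g(1) = mex{} = 0
g(2) = mex{} = 0
g(3) = mex{} = 0
g(4) = mex{} = 0
g(5) = mex{} = 0
g(6) = mex{} = 0
g(7) = mex{} = 0
g(8) = mex{0} = 1
g(9) = mex{0} = 1
g(10) = mex{0} = 1
g(11) = mex{0} = 1
g(12) = mex{0} = 1
g(13) = mex{0} = 1
g(14) = mex{0} = 1
So g(14) = 1.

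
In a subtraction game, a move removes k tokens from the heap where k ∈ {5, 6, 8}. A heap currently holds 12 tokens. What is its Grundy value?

Grundy values for subtraction set {5, 6, 8}:
g(0) = mex{} = 0
g(1) = mex{} = 0
g(2) = mex{} = 0
g(3) = mex{} = 0
g(4) = mex{} = 0
g(5) = mex{0} = 1
g(6) = mex{0} = 1
g(7) = mex{0} = 1
g(8) = mex{0} = 1
g(9) = mex{0} = 1
g(10) = mex{0,1} = 2
g(11) = mex{0,1} = 2
g(12) = mex{0,1} = 2
So g(12) = 2.

2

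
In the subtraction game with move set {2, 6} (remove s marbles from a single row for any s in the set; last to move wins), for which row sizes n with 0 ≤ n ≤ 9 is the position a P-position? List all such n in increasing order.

0, 1, 4, 5, 8, 9

Build the Grundy sequence with g(k) = mex{g(k−s) : s ∈ {2, 6}, s ≤ k}:
g(0) = mex{} = 0
g(1) = mex{} = 0
g(2) = mex{0} = 1
g(3) = mex{0} = 1
g(4) = mex{1} = 0
g(5) = mex{1} = 0
g(6) = mex{0} = 1
g(7) = mex{0} = 1
g(8) = mex{1} = 0
g(9) = mex{1} = 0
The P-positions (g = 0) in 0..9 are 0, 1, 4, 5, 8, 9.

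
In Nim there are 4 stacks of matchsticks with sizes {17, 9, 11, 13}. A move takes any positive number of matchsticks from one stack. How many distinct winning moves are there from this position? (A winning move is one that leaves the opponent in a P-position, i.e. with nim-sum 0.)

1

Bitwise XOR of the heap sizes:
  10001  (17)
  01001  (9)
  01011  (11)
  01101  (13)
  -----
  11110  (30)
The overall nim-sum is X = 30. A stack of size p has a winning move iff p XOR X < p (reduce it to p XOR X).
  17: 17 XOR 30 = 15 < 17 — winning move (to 15).
  9: 9 XOR 30 = 23 ≥ 9 — no move.
  11: 11 XOR 30 = 21 ≥ 11 — no move.
  13: 13 XOR 30 = 19 ≥ 13 — no move.
That gives 1 winning move.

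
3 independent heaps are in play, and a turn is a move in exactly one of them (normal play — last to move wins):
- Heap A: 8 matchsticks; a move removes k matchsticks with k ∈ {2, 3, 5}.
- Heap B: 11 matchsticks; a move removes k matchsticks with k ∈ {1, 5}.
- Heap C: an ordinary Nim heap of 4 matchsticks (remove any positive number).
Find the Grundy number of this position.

Grundy values for heap A (subtraction set {2, 3, 5}):
k:     0  1  2  3  4  5  6  7  8
g(k):  0  0  1  1  2  2  3  0  0
So g(8) = 0.
Build the Grundy sequence for heap B with g(k) = mex{g(k−s) : s ∈ {1, 5}, s ≤ k}:
k:     0  1  2  3  4  5  6  7  8  9 10 11
g(k):  0  1  0  1  0  1  0  1  0  1  0  1
So g(11) = 1.
Heap C is a plain Nim heap of size 4, so its Grundy value is 4.
By the Sprague-Grundy theorem, the Grundy value of a sum of independent games is the XOR of the component values.
Combined value = 0 XOR 1 XOR 4 = 5.

5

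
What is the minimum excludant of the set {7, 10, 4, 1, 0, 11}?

2

The values 0, 1 are all present; 2 is the first non-negative integer missing from the set.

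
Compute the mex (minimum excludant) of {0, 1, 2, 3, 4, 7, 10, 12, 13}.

The values 0, 1, 2, 3, 4 are all present; 5 is the first non-negative integer missing from the set.

5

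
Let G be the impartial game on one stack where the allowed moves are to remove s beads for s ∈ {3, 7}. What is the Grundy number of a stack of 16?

0

Build the Grundy sequence with g(k) = mex{g(k−s) : s ∈ {3, 7}, s ≤ k}:
k:     0  1  2  3  4  5  6  7  8  9 10 11 12 13 14 15 16
g(k):  0  0  0  1  1  1  0  2  2  1  0  0  0  1  1  1  0
So g(16) = 0.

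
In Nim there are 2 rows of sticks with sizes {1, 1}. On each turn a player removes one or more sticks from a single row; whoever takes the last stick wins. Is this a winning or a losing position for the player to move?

Compute the nim-sum pairwise:
1 XOR 1 = 0
The nim-sum is 0, so this is a P-position: the player to move is in a losing position under optimal play.

Losing position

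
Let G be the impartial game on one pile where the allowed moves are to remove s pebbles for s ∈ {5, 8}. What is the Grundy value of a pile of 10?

2

Grundy values for subtraction set {5, 8}:
k:     0  1  2  3  4  5  6  7  8  9 10
g(k):  0  0  0  0  0  1  1  1  1  1  2
So g(10) = 2.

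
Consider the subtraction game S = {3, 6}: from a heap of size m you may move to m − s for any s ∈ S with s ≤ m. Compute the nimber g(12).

1

Compute g(0), g(1), … for moves {3, 6}:
g(0) = mex{} = 0
g(1) = mex{} = 0
g(2) = mex{} = 0
g(3) = mex{0} = 1
g(4) = mex{0} = 1
g(5) = mex{0} = 1
g(6) = mex{0,1} = 2
g(7) = mex{0,1} = 2
g(8) = mex{0,1} = 2
g(9) = mex{1,2} = 0
g(10) = mex{1,2} = 0
g(11) = mex{1,2} = 0
g(12) = mex{0,2} = 1
So g(12) = 1.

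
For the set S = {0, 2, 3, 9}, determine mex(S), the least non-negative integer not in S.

0 is in the set but 1 is not, so the mex is 1.

1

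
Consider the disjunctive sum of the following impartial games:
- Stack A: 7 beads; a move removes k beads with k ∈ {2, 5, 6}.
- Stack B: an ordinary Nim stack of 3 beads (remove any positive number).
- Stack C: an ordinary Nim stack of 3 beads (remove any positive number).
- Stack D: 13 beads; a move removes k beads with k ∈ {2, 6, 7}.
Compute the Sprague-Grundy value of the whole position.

For stack A, compute g(0), g(1), … with moves {2, 5, 6}:
k:     0  1  2  3  4  5  6  7
g(k):  0  0  1  1  0  2  1  3
So g(7) = 3.
Stack B is a plain Nim stack of size 3, so its Grundy value is 3.
Stack C is a plain Nim stack of size 3, so its Grundy value is 3.
Grundy values for stack D (subtraction set {2, 6, 7}):
g(0) = mex{} = 0
g(1) = mex{} = 0
g(2) = mex{0} = 1
g(3) = mex{0} = 1
g(4) = mex{1} = 0
g(5) = mex{1} = 0
g(6) = mex{0} = 1
g(7) = mex{0} = 1
g(8) = mex{0,1} = 2
g(9) = mex{1} = 0
g(10) = mex{0,1,2} = 3
g(11) = mex{0} = 1
g(12) = mex{0,1,3} = 2
g(13) = mex{1} = 0
So g(13) = 0.
The value of a disjunctive sum is the nim-sum of the parts.
Combined value = 3 ⊕ 3 ⊕ 3 ⊕ 0 = 3.

3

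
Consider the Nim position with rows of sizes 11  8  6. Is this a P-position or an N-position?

N-position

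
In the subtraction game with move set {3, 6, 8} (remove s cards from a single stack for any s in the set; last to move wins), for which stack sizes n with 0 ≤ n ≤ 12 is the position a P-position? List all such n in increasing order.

Grundy values for subtraction set {3, 6, 8}:
k:     0  1  2  3  4  5  6  7  8  9 10 11 12
g(k):  0  0  0  1  1  1  2  2  2  3  3  0  0
The P-positions (g = 0) in 0..12 are 0, 1, 2, 11, 12.

0, 1, 2, 11, 12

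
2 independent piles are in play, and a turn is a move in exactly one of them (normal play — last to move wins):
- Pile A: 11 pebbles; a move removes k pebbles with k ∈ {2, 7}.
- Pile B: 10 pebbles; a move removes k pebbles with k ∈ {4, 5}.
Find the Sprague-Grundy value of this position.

1

Grundy values for pile A (subtraction set {2, 7}):
k:     0  1  2  3  4  5  6  7  8  9 10 11
g(k):  0  0  1  1  0  0  1  1  2  0  0  1
So g(11) = 1.
Build the Grundy sequence for pile B with g(k) = mex{g(k−s) : s ∈ {4, 5}, s ≤ k}:
k:     0  1  2  3  4  5  6  7  8  9 10
g(k):  0  0  0  0  1  1  1  1  2  0  0
So g(10) = 0.
By the Sprague-Grundy theorem, the Grundy value of a sum of independent games is the XOR of the component values.
Combined value = 1 XOR 0 = 1.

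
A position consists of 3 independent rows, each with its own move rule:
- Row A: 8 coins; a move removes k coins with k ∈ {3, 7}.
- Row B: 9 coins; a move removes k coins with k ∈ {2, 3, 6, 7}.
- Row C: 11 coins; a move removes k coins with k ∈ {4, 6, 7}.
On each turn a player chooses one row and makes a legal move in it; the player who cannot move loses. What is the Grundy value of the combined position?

2

Build the Grundy sequence for row A with g(k) = mex{g(k−s) : s ∈ {3, 7}, s ≤ k}:
g(0) = mex{} = 0
g(1) = mex{} = 0
g(2) = mex{} = 0
g(3) = mex{0} = 1
g(4) = mex{0} = 1
g(5) = mex{0} = 1
g(6) = mex{1} = 0
g(7) = mex{0,1} = 2
g(8) = mex{0,1} = 2
So g(8) = 2.
Build the Grundy sequence for row B with g(k) = mex{g(k−s) : s ∈ {2, 3, 6, 7}, s ≤ k}:
k:     0  1  2  3  4  5  6  7  8  9
g(k):  0  0  1  1  2  0  3  1  2  0
So g(9) = 0.
Build the Grundy sequence for row C with g(k) = mex{g(k−s) : s ∈ {4, 6, 7}, s ≤ k}:
g(0) = mex{} = 0
g(1) = mex{} = 0
g(2) = mex{} = 0
g(3) = mex{} = 0
g(4) = mex{0} = 1
g(5) = mex{0} = 1
g(6) = mex{0} = 1
g(7) = mex{0} = 1
g(8) = mex{0,1} = 2
g(9) = mex{0,1} = 2
g(10) = mex{0,1} = 2
g(11) = mex{1} = 0
So g(11) = 0.
By the Sprague-Grundy theorem, the Grundy value of a sum of independent games is the XOR of the component values.
Combined value = 2 XOR 0 XOR 0 = 2.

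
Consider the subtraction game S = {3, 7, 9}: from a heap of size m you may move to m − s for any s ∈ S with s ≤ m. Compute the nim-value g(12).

Build the Grundy sequence with g(k) = mex{g(k−s) : s ∈ {3, 7, 9}, s ≤ k}:
g(0) = mex{} = 0
g(1) = mex{} = 0
g(2) = mex{} = 0
g(3) = mex{0} = 1
g(4) = mex{0} = 1
g(5) = mex{0} = 1
g(6) = mex{1} = 0
g(7) = mex{0,1} = 2
g(8) = mex{0,1} = 2
g(9) = mex{0} = 1
g(10) = mex{0,1,2} = 3
g(11) = mex{0,1,2} = 3
g(12) = mex{1} = 0
So g(12) = 0.

0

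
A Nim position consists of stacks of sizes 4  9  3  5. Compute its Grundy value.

11

Bitwise XOR of the heap sizes:
  0100  (4)
  1001  (9)
  0011  (3)
  0101  (5)
  ----
  1011  (11)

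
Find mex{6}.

0 is not in the set, so the mex is 0.

0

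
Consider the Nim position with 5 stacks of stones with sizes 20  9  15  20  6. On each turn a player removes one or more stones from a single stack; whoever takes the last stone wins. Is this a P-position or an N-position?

P-position

Nim-sum: 20 ⊕ 9 ⊕ 15 ⊕ 20 ⊕ 6 = 0.
The nim-sum is 0, so this is a P-position: the player to move is in a losing position under optimal play.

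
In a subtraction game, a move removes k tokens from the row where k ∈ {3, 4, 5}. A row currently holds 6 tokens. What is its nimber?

2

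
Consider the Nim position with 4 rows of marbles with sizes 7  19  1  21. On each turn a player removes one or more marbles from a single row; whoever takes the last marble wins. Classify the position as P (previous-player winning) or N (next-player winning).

Write each in binary and XOR column by column:
  00111  (7)
  10011  (19)
  00001  (1)
  10101  (21)
  -----
  00000  (0)
The nim-sum is 0, so this is a P-position: the player to move is in a losing position under optimal play.

P-position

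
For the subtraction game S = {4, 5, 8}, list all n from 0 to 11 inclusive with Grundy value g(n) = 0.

Compute g(0), g(1), … for moves {4, 5, 8}:
g(0) = mex{} = 0
g(1) = mex{} = 0
g(2) = mex{} = 0
g(3) = mex{} = 0
g(4) = mex{0} = 1
g(5) = mex{0} = 1
g(6) = mex{0} = 1
g(7) = mex{0} = 1
g(8) = mex{0,1} = 2
g(9) = mex{0,1} = 2
g(10) = mex{0,1} = 2
g(11) = mex{0,1} = 2
The P-positions (g = 0) in 0..11 are 0, 1, 2, 3.

0, 1, 2, 3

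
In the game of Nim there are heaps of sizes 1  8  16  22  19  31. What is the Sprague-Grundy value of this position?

Compute the nim-sum pairwise:
1 XOR 8 = 9
9 XOR 16 = 25
25 XOR 22 = 15
15 XOR 19 = 28
28 XOR 31 = 3

3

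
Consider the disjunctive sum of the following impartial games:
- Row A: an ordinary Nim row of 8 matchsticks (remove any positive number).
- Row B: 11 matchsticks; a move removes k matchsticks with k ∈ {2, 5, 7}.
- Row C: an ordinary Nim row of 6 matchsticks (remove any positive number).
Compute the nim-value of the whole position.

Row A is a plain Nim row of size 8, so its Grundy value is 8.
Grundy values for row B (subtraction set {2, 5, 7}):
k:     0  1  2  3  4  5  6  7  8  9 10 11
g(k):  0  0  1  1  0  2  1  3  2  2  0  3
So g(11) = 3.
Row C is a plain Nim row of size 6, so its Grundy value is 6.
By the Sprague-Grundy theorem, the Grundy value of a sum of independent games is the XOR of the component values.
Combined value = 8 XOR 3 XOR 6 = 13.

13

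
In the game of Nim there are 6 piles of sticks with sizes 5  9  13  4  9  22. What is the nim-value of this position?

26

Nim-sum: 5 XOR 9 XOR 13 XOR 4 XOR 9 XOR 22 = 26.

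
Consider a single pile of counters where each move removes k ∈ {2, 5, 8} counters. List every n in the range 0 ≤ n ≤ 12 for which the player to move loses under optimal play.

Build the Grundy sequence with g(k) = mex{g(k−s) : s ∈ {2, 5, 8}, s ≤ k}:
g(0) = mex{} = 0
g(1) = mex{} = 0
g(2) = mex{0} = 1
g(3) = mex{0} = 1
g(4) = mex{1} = 0
g(5) = mex{0,1} = 2
g(6) = mex{0} = 1
g(7) = mex{1,2} = 0
g(8) = mex{0,1} = 2
g(9) = mex{0} = 1
g(10) = mex{1,2} = 0
g(11) = mex{1} = 0
g(12) = mex{0} = 1
The P-positions (g = 0) in 0..12 are 0, 1, 4, 7, 10, 11.

0, 1, 4, 7, 10, 11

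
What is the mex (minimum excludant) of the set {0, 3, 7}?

0 is in the set but 1 is not, so the mex is 1.

1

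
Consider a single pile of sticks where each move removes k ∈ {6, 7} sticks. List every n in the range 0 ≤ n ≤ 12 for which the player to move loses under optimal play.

Build the Grundy sequence with g(k) = mex{g(k−s) : s ∈ {6, 7}, s ≤ k}:
k:     0  1  2  3  4  5  6  7  8  9 10 11 12
g(k):  0  0  0  0  0  0  1  1  1  1  1  1  2
The P-positions (g = 0) in 0..12 are 0, 1, 2, 3, 4, 5.

0, 1, 2, 3, 4, 5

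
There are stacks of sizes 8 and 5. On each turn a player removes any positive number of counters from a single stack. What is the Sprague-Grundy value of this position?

13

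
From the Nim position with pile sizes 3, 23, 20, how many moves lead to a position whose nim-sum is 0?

0

Nim-sum: 3 ⊕ 23 ⊕ 20 = 0.
The nim-sum is already 0, so every move leaves a nonzero nim-sum — there are no winning moves.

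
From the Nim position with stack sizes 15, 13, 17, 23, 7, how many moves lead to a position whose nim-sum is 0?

3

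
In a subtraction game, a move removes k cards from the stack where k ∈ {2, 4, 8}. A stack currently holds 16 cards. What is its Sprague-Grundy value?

2

Grundy values for subtraction set {2, 4, 8}:
k:     0  1  2  3  4  5  6  7  8  9 10 11 12 13 14 15 16
g(k):  0  0  1  1  2  2  0  0  1  1  2  2  0  0  1  1  2
So g(16) = 2.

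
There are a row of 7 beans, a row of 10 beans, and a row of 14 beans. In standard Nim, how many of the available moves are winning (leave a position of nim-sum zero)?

3

Write each in binary and XOR column by column:
  0111  (7)
  1010  (10)
  1110  (14)
  ----
  0011  (3)
The overall nim-sum is X = 3. A row of size p has a winning move iff p XOR X < p (reduce it to p XOR X).
  7: 7 XOR 3 = 4 < 7 — winning move (to 4).
  10: 10 XOR 3 = 9 < 10 — winning move (to 9).
  14: 14 XOR 3 = 13 < 14 — winning move (to 13).
That gives 3 winning moves.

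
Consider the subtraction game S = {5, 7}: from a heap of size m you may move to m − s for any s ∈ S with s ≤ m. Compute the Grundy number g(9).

Compute g(0), g(1), … for moves {5, 7}:
k:     0  1  2  3  4  5  6  7  8  9
g(k):  0  0  0  0  0  1  1  1  1  1
So g(9) = 1.

1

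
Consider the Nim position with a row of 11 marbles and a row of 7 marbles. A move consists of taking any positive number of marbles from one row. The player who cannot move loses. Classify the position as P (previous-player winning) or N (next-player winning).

N-position

Compute the nim-sum pairwise:
11 ^ 7 = 12
The nim-sum is 12 ≠ 0, so this is an N-position: the player to move can win.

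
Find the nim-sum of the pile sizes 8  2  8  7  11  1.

15

In binary:
  1000  (8)
  0010  (2)
  1000  (8)
  0111  (7)
  1011  (11)
  0001  (1)
  ----
  1111  (15)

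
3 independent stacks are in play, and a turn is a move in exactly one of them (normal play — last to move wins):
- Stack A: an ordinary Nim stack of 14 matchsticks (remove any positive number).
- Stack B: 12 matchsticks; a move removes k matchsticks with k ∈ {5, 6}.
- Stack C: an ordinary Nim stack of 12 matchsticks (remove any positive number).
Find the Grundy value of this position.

2

Stack A is a plain Nim stack of size 14, so its Grundy value is 14.
Build the Grundy sequence for stack B with g(k) = mex{g(k−s) : s ∈ {5, 6}, s ≤ k}:
k:     0  1  2  3  4  5  6  7  8  9 10 11 12
g(k):  0  0  0  0  0  1  1  1  1  1  2  0  0
So g(12) = 0.
Stack C is a plain Nim stack of size 12, so its Grundy value is 12.
By the Sprague-Grundy theorem, the Grundy value of a sum of independent games is the XOR of the component values.
Combined value = 14 ⊕ 0 ⊕ 12 = 2.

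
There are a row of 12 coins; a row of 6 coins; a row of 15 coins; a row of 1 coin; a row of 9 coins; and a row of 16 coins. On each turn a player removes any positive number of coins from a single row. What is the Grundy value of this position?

Compute the nim-sum pairwise:
12 ⊕ 6 = 10
10 ⊕ 15 = 5
5 ⊕ 1 = 4
4 ⊕ 9 = 13
13 ⊕ 16 = 29

29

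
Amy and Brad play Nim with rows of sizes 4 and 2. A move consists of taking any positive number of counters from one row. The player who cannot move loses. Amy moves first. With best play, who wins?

Write each in binary and XOR column by column:
  100  (4)
  010  (2)
  ---
  110  (6)
The nim-sum is 6 ≠ 0, so this is an N-position: the player to move can win; Amy has a winning move.

Amy wins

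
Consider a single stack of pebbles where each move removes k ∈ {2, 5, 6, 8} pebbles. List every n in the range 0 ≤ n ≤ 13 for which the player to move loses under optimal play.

0, 1, 4, 11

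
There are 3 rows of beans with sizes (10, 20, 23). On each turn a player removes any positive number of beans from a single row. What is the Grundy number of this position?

9

Nim-sum: 10 ^ 20 ^ 23 = 9.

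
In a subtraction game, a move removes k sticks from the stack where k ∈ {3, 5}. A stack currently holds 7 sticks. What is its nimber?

Grundy values for subtraction set {3, 5}:
k:     0  1  2  3  4  5  6  7
g(k):  0  0  0  1  1  1  2  2
So g(7) = 2.

2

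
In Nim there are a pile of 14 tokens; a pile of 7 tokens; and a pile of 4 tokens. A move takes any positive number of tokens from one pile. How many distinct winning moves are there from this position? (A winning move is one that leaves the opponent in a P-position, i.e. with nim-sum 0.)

1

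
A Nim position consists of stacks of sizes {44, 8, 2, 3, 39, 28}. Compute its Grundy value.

Compute the nim-sum pairwise:
44 ⊕ 8 = 36
36 ⊕ 2 = 38
38 ⊕ 3 = 37
37 ⊕ 39 = 2
2 ⊕ 28 = 30

30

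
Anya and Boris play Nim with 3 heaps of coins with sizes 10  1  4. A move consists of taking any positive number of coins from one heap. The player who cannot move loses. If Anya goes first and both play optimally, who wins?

Compute the nim-sum pairwise:
10 ⊕ 1 = 11
11 ⊕ 4 = 15
The nim-sum is 15 ≠ 0, so this is an N-position: the player to move can win; Anya has a winning move.

Anya wins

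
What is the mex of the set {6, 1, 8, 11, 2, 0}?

3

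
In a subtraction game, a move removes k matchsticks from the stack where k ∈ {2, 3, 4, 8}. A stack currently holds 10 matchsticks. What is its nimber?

2

Build the Grundy sequence with g(k) = mex{g(k−s) : s ∈ {2, 3, 4, 8}, s ≤ k}:
g(0) = mex{} = 0
g(1) = mex{} = 0
g(2) = mex{0} = 1
g(3) = mex{0} = 1
g(4) = mex{0,1} = 2
g(5) = mex{0,1} = 2
g(6) = mex{1,2} = 0
g(7) = mex{1,2} = 0
g(8) = mex{0,2} = 1
g(9) = mex{0,2} = 1
g(10) = mex{0,1} = 2
So g(10) = 2.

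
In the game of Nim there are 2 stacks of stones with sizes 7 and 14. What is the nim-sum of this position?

9

Compute the nim-sum pairwise:
7 ⊕ 14 = 9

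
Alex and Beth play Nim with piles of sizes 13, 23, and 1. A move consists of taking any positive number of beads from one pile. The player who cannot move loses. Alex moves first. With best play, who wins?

In binary:
  01101  (13)
  10111  (23)
  00001  (1)
  -----
  11011  (27)
The nim-sum is 27 ≠ 0, so this is an N-position: the player to move can win; Alex has a winning move.

Alex wins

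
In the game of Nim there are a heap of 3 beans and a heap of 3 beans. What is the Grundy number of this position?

0

Write each in binary and XOR column by column:
  11  (3)
  11  (3)
  --
  00  (0)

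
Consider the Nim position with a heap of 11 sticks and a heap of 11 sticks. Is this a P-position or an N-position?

P-position

Compute the nim-sum pairwise:
11 ⊕ 11 = 0
The nim-sum is 0, so this is a P-position: the player to move is in a losing position under optimal play.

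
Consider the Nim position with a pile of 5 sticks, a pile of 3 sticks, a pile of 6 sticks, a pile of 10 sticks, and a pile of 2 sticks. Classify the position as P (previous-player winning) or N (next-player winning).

In binary:
  0101  (5)
  0011  (3)
  0110  (6)
  1010  (10)
  0010  (2)
  ----
  1000  (8)
The nim-sum is 8 ≠ 0, so this is an N-position: the player to move can win.

N-position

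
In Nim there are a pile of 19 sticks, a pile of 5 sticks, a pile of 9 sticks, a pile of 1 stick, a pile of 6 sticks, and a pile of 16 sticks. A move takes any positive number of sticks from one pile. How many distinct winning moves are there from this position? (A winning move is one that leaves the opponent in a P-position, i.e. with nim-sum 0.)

1

Write each in binary and XOR column by column:
  10011  (19)
  00101  (5)
  01001  (9)
  00001  (1)
  00110  (6)
  10000  (16)
  -----
  01000  (8)
The overall nim-sum is X = 8. A pile of size p has a winning move iff p XOR X < p (reduce it to p XOR X).
  19: 19 XOR 8 = 27 ≥ 19 — no move.
  5: 5 XOR 8 = 13 ≥ 5 — no move.
  9: 9 XOR 8 = 1 < 9 — winning move (to 1).
  1: 1 XOR 8 = 9 ≥ 1 — no move.
  6: 6 XOR 8 = 14 ≥ 6 — no move.
  16: 16 XOR 8 = 24 ≥ 16 — no move.
That gives 1 winning move.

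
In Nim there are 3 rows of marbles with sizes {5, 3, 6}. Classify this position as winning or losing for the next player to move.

Nim-sum: 5 ^ 3 ^ 6 = 0.
The nim-sum is 0, so this is a P-position: the player to move is in a losing position under optimal play.

Losing position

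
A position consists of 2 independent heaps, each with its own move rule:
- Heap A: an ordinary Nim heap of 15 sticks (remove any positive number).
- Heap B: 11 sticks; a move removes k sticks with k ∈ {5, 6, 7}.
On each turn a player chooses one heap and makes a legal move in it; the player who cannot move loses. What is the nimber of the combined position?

13

Heap A is a plain Nim heap of size 15, so its Grundy value is 15.
Build the Grundy sequence for heap B with g(k) = mex{g(k−s) : s ∈ {5, 6, 7}, s ≤ k}:
g(0) = mex{} = 0
g(1) = mex{} = 0
g(2) = mex{} = 0
g(3) = mex{} = 0
g(4) = mex{} = 0
g(5) = mex{0} = 1
g(6) = mex{0} = 1
g(7) = mex{0} = 1
g(8) = mex{0} = 1
g(9) = mex{0} = 1
g(10) = mex{0,1} = 2
g(11) = mex{0,1} = 2
So g(11) = 2.
By the Sprague-Grundy theorem, the Grundy value of a sum of independent games is the XOR of the component values.
Combined value = 15 XOR 2 = 13.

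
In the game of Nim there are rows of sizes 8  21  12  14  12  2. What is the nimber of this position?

17

Nim-sum: 8 ⊕ 21 ⊕ 12 ⊕ 14 ⊕ 12 ⊕ 2 = 17.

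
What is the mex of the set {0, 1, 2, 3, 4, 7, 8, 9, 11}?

5

The values 0, 1, 2, 3, 4 are all present; 5 is the first non-negative integer missing from the set.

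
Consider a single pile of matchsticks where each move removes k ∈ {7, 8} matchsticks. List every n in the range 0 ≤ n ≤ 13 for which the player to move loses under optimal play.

Grundy values for subtraction set {7, 8}:
g(0) = mex{} = 0
g(1) = mex{} = 0
g(2) = mex{} = 0
g(3) = mex{} = 0
g(4) = mex{} = 0
g(5) = mex{} = 0
g(6) = mex{} = 0
g(7) = mex{0} = 1
g(8) = mex{0} = 1
g(9) = mex{0} = 1
g(10) = mex{0} = 1
g(11) = mex{0} = 1
g(12) = mex{0} = 1
g(13) = mex{0} = 1
The P-positions (g = 0) in 0..13 are 0, 1, 2, 3, 4, 5, 6.

0, 1, 2, 3, 4, 5, 6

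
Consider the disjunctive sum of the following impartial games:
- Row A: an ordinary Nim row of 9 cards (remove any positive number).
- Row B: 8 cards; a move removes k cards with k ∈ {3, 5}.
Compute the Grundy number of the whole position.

9

Row A is a plain Nim row of size 9, so its Grundy value is 9.
For row B, compute g(0), g(1), … with moves {3, 5}:
k:     0  1  2  3  4  5  6  7  8
g(k):  0  0  0  1  1  1  2  2  0
So g(8) = 0.
The value of a disjunctive sum is the nim-sum of the parts.
Combined value = 9 ⊕ 0 = 9.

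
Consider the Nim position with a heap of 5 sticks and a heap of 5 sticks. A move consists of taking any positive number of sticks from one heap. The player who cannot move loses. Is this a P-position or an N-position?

P-position

Write each in binary and XOR column by column:
  101  (5)
  101  (5)
  ---
  000  (0)
The nim-sum is 0, so this is a P-position: the player to move is in a losing position under optimal play.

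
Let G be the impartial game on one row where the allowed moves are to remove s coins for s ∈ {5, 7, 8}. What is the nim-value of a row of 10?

2

Compute g(0), g(1), … for moves {5, 7, 8}:
g(0) = mex{} = 0
g(1) = mex{} = 0
g(2) = mex{} = 0
g(3) = mex{} = 0
g(4) = mex{} = 0
g(5) = mex{0} = 1
g(6) = mex{0} = 1
g(7) = mex{0} = 1
g(8) = mex{0} = 1
g(9) = mex{0} = 1
g(10) = mex{0,1} = 2
So g(10) = 2.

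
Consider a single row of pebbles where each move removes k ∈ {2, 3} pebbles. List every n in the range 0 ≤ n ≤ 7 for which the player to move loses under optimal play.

0, 1, 5, 6

Build the Grundy sequence with g(k) = mex{g(k−s) : s ∈ {2, 3}, s ≤ k}:
k:     0  1  2  3  4  5  6  7
g(k):  0  0  1  1  2  0  0  1
The P-positions (g = 0) in 0..7 are 0, 1, 5, 6.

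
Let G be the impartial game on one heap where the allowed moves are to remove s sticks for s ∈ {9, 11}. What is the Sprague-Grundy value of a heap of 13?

1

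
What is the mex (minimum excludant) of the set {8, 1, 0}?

2

The values 0, 1 are all present; 2 is the first non-negative integer missing from the set.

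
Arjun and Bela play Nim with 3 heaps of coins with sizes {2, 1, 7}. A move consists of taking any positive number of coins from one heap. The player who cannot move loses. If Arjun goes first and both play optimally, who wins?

Arjun wins

Nim-sum: 2 ^ 1 ^ 7 = 4.
The nim-sum is 4 ≠ 0, so this is an N-position: the player to move can win; Arjun has a winning move.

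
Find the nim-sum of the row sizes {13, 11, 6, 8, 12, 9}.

Nim-sum: 13 ⊕ 11 ⊕ 6 ⊕ 8 ⊕ 12 ⊕ 9 = 13.

13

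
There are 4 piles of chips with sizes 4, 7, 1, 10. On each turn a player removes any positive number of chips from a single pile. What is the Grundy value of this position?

8

Nim-sum: 4 ⊕ 7 ⊕ 1 ⊕ 10 = 8.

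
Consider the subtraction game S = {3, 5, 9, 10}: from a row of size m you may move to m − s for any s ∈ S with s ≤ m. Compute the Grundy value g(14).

0

Build the Grundy sequence with g(k) = mex{g(k−s) : s ∈ {3, 5, 9, 10}, s ≤ k}:
g(0) = mex{} = 0
g(1) = mex{} = 0
g(2) = mex{} = 0
g(3) = mex{0} = 1
g(4) = mex{0} = 1
g(5) = mex{0} = 1
g(6) = mex{0,1} = 2
g(7) = mex{0,1} = 2
g(8) = mex{1} = 0
g(9) = mex{0,1,2} = 3
g(10) = mex{0,1,2} = 3
g(11) = mex{0,2} = 1
g(12) = mex{0,1,2,3} = 4
g(13) = mex{0,1,3} = 2
g(14) = mex{1,3} = 0
So g(14) = 0.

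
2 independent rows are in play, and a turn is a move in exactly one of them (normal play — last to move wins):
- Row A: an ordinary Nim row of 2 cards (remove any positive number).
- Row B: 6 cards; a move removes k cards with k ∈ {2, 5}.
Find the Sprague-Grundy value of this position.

Row A is a plain Nim row of size 2, so its Grundy value is 2.
For row B, compute g(0), g(1), … with moves {2, 5}:
k:     0  1  2  3  4  5  6
g(k):  0  0  1  1  0  2  1
So g(6) = 1.
The value of a disjunctive sum is the nim-sum of the parts.
Combined value = 2 XOR 1 = 3.

3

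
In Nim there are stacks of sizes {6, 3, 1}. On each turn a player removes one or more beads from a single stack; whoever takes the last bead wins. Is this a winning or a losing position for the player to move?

Compute the nim-sum pairwise:
6 ^ 3 = 5
5 ^ 1 = 4
The nim-sum is 4 ≠ 0, so this is an N-position: the player to move can win.

Winning position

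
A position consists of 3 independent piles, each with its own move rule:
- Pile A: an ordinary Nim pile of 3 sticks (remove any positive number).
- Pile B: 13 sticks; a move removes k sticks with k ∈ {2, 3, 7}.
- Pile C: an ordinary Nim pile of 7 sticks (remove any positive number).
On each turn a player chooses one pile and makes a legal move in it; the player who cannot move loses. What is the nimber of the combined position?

5

Pile A is a plain Nim pile of size 3, so its Grundy value is 3.
Grundy values for pile B (subtraction set {2, 3, 7}):
k:     0  1  2  3  4  5  6  7  8  9 10 11 12 13
g(k):  0  0  1  1  2  0  0  1  1  2  0  0  1  1
So g(13) = 1.
Pile C is a plain Nim pile of size 7, so its Grundy value is 7.
By the Sprague-Grundy theorem, the Grundy value of a sum of independent games is the XOR of the component values.
Combined value = 3 ⊕ 1 ⊕ 7 = 5.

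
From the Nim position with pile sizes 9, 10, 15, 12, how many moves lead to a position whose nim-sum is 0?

0

Compute the nim-sum pairwise:
9 ⊕ 10 = 3
3 ⊕ 15 = 12
12 ⊕ 12 = 0
The nim-sum is already 0, so every move leaves a nonzero nim-sum — there are no winning moves.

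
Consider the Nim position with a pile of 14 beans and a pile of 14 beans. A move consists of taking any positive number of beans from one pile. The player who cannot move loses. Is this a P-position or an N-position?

Nim-sum: 14 ^ 14 = 0.
The nim-sum is 0, so this is a P-position: the player to move is in a losing position under optimal play.

P-position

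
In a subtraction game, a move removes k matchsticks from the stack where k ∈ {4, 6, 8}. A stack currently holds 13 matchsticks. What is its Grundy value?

Build the Grundy sequence with g(k) = mex{g(k−s) : s ∈ {4, 6, 8}, s ≤ k}:
k:     0  1  2  3  4  5  6  7  8  9 10 11 12 13
g(k):  0  0  0  0  1  1  1  1  2  2  2  2  0  0
So g(13) = 0.

0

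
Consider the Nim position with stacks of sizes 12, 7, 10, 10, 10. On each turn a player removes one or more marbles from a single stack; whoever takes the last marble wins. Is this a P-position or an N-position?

N-position

Nim-sum: 12 ^ 7 ^ 10 ^ 10 ^ 10 = 1.
The nim-sum is 1 ≠ 0, so this is an N-position: the player to move can win.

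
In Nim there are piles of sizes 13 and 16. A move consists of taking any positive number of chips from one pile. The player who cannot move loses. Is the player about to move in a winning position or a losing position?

Compute the nim-sum pairwise:
13 ^ 16 = 29
The nim-sum is 29 ≠ 0, so this is an N-position: the player to move can win.

Winning position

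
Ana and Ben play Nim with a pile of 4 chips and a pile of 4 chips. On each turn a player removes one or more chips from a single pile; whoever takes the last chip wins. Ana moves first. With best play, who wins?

In binary:
  100  (4)
  100  (4)
  ---
  000  (0)
The nim-sum is 0, so this is a P-position: the player to move is in a losing position under optimal play; Ana is about to move from it and so loses — Ben wins.

Ben wins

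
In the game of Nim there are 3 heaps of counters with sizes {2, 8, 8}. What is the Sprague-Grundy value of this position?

Compute the nim-sum pairwise:
2 ^ 8 = 10
10 ^ 8 = 2

2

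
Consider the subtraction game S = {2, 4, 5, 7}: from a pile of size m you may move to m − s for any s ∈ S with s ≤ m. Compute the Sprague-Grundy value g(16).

3

Compute g(0), g(1), … for moves {2, 4, 5, 7}:
k:     0  1  2  3  4  5  6  7  8  9 10 11 12 13 14 15 16
g(k):  0  0  1  1  2  2  3  3  4  0  0  1  1  2  2  3  3
So g(16) = 3.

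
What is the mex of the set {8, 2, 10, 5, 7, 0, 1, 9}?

The values 0, 1, 2 are all present; 3 is the first non-negative integer missing from the set.

3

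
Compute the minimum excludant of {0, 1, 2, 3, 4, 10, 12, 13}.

5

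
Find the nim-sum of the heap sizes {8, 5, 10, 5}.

2

Compute the nim-sum pairwise:
8 ⊕ 5 = 13
13 ⊕ 10 = 7
7 ⊕ 5 = 2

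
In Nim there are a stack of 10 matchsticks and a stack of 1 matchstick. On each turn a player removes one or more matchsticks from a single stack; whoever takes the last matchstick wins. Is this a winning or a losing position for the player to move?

Nim-sum: 10 ⊕ 1 = 11.
The nim-sum is 11 ≠ 0, so this is an N-position: the player to move can win.

Winning position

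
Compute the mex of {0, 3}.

1

0 is in the set but 1 is not, so the mex is 1.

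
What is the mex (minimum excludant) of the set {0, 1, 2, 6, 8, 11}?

3

The values 0, 1, 2 are all present; 3 is the first non-negative integer missing from the set.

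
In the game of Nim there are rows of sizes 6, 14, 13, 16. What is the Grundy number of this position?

Nim-sum: 6 XOR 14 XOR 13 XOR 16 = 21.

21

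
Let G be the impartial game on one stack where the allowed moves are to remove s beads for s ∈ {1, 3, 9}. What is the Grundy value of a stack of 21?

Grundy values for subtraction set {1, 3, 9}:
k:     0  1  2  3  4  5  6  7  8  9 10 11 12 13 14 15 16 17 18 19 20 21
g(k):  0  1  0  1  0  1  0  1  0  1  0  1  0  1  0  1  0  1  0  1  0  1
So g(21) = 1.

1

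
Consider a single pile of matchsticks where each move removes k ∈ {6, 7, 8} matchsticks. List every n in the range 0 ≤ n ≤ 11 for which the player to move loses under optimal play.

0, 1, 2, 3, 4, 5

Build the Grundy sequence with g(k) = mex{g(k−s) : s ∈ {6, 7, 8}, s ≤ k}:
k:     0  1  2  3  4  5  6  7  8  9 10 11
g(k):  0  0  0  0  0  0  1  1  1  1  1  1
The P-positions (g = 0) in 0..11 are 0, 1, 2, 3, 4, 5.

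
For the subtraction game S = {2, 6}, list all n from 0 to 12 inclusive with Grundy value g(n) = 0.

0, 1, 4, 5, 8, 9, 12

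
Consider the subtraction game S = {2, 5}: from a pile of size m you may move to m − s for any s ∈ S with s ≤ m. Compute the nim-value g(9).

1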